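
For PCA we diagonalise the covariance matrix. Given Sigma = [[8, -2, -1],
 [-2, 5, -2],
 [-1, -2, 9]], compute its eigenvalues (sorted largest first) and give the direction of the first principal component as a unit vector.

Step 1 — characteristic polynomial p(λ) = det(λI - Sigma) = λ³ - tr·λ² + c_1·λ - det, where tr = trace, c_1 = sum of the principal 2×2 minors, det = det(Sigma):
  tr = 8 + 5 + 9 = 22,
  c_1 = (8·5 - (-2)²) + (8·9 - (-1)²) + (5·9 - (-2)²) = 36 + 71 + 41 = 148,
  det = 8·(5·9 - (-2)²) - (-2)·((-2)·9 - (-2)·(-1)) + (-1)·((-2)·(-2) - 5·(-1)) = 8·(41) - (-2)·(-20) + (-1)·(9) = 279.
  So p(λ) = λ³ - 22λ² + 148λ - 279.
Step 2 — look for an integer root (rational root theorem: any rational root is an integer divisor of 279). Testing λ = 9:
  p(9) = 729 - 1782 + 1332 - 279 = 0  ✓
  Dividing out (λ - 9): p(λ) = (λ - 9)(λ² - 13λ + 31).
Step 3 — remaining eigenvalues from the quadratic λ² - 13λ + 31 = 0:
  Δ = 13² - 4·31 = 169 - 124 = 45,  λ = (13 ± √45)/2 = (13 ± 6.7082)/2 ≈ 9.8541 or 3.1459.
  Sorted: λ_1 = 9.8541,  λ_2 = 9,  λ_3 = 3.1459  (check: sum = 22 = tr ✓).

Step 4 — unit eigenvector for λ_1 ≈ 9.8541: v spans the null space of (Sigma - λ_1 I), whose rows are
  r_1 = (-1.8541, -2, -1),  r_2 = (-2, -4.8541, -2),  r_3 = (-1, -2, -0.8541).
  v is orthogonal to every row, so take v ∝ r_1 × r_2 = ((-2)·(-2) - (-1)·(-4.8541), (-1)·(-2) - (-1.8541)·(-2), (-1.8541)·(-4.8541) - (-2)·(-2)) ≈ (-0.8541, -1.7082, 5).
  Rescale (multiply by -1 so the first nonzero entry is positive): u = (0.8541, 1.7082, -5).
  ||u|| = √((0.8541)² + (1.7082)² + (-5)²) = √(28.6475) ≈ 5.3523,  v_1 = u/||u|| ≈ (0.1596, 0.3192, -0.9342) (||v_1|| = 1).

λ_1 = 9.8541,  λ_2 = 9,  λ_3 = 3.1459;  v_1 ≈ (0.1596, 0.3192, -0.9342)


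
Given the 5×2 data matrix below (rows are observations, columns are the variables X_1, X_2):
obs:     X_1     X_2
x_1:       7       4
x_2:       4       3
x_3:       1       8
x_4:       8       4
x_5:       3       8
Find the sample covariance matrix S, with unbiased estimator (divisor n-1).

Step 1 — column means:
  mean(X_1) = (7 + 4 + 1 + 8 + 3) / 5 = 23/5 = 4.6
  mean(X_2) = (4 + 3 + 8 + 4 + 8) / 5 = 27/5 = 5.4

Step 2 — sample covariance S[i,j] = (1/(n-1)) · Σ_k (x_{k,i} - mean_i) · (x_{k,j} - mean_j), with n-1 = 4.
  S[X_1,X_1] = ((2.4)·(2.4) + (-0.6)·(-0.6) + (-3.6)·(-3.6) + (3.4)·(3.4) + (-1.6)·(-1.6)) / 4 = 33.2/4 = 8.3
  S[X_1,X_2] = ((2.4)·(-1.4) + (-0.6)·(-2.4) + (-3.6)·(2.6) + (3.4)·(-1.4) + (-1.6)·(2.6)) / 4 = -20.2/4 = -5.05
  S[X_2,X_2] = ((-1.4)·(-1.4) + (-2.4)·(-2.4) + (2.6)·(2.6) + (-1.4)·(-1.4) + (2.6)·(2.6)) / 4 = 23.2/4 = 5.8

S is symmetric (S[j,i] = S[i,j]). Assembling:

S = [[8.3, -5.05],
 [-5.05, 5.8]]


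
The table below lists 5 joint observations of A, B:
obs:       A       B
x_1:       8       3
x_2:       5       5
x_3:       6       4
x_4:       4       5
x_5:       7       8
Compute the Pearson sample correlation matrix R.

Step 1 — column means:
  mean(A) = (8 + 5 + 6 + 4 + 7) / 5 = 30/5 = 6
  mean(B) = (3 + 5 + 4 + 5 + 8) / 5 = 25/5 = 5

Step 2 — sample variances and covariances s[i,j] = (1/(n-1)) · Σ_k (x_{k,i} - mean_i) · (x_{k,j} - mean_j), with n-1 = 4:
  s[A,A] = ((2)·(2) + (-1)·(-1) + (0)·(0) + (-2)·(-2) + (1)·(1)) / 4 = 10/4 = 2.5
  s[A,B] = ((2)·(-2) + (-1)·(0) + (0)·(-1) + (-2)·(0) + (1)·(3)) / 4 = -1/4 = -0.25
  s[B,B] = ((-2)·(-2) + (0)·(0) + (-1)·(-1) + (0)·(0) + (3)·(3)) / 4 = 14/4 = 3.5
  Sample standard deviations s_i = √(s[i,i]):
  s(A) = √(2.5) = 1.5811
  s(B) = √(3.5) = 1.8708

Step 3 — r_{ij} = s_{ij} / (s_i · s_j):
  r[A,A] = 1 (diagonal).
  r[A,B] = -0.25 / (1.5811 · 1.8708) = -0.25 / 2.958 = -0.0845
  r[B,B] = 1 (diagonal).

R is symmetric with unit diagonal. Assembling:

R = [[1, -0.0845],
 [-0.0845, 1]]


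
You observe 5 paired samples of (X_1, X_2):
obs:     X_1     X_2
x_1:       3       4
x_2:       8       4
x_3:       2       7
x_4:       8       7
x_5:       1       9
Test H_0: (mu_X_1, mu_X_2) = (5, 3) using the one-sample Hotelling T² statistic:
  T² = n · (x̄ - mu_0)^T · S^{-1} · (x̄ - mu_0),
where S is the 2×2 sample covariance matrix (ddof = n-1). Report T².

Step 1 — sample mean vector:
  mean(X_1) = (3 + 8 + 2 + 8 + 1) / 5 = 22/5 = 4.4
  mean(X_2) = (4 + 4 + 7 + 7 + 9) / 5 = 31/5 = 6.2
  x̄ = (4.4, 6.2),  deviation x̄ - mu_0 = (4.4, 6.2) - (5, 3) = (-0.6, 3.2).

Step 2 — sample covariance matrix, S[i,j] = (1/(n-1)) · Σ_k (x_{k,i} - mean_i) · (x_{k,j} - mean_j), divisor n-1 = 4:
  S[X_1,X_1] = ((-1.4)·(-1.4) + (3.6)·(3.6) + (-2.4)·(-2.4) + (3.6)·(3.6) + (-3.4)·(-3.4)) / 4 = 45.2/4 = 11.3
  S[X_1,X_2] = ((-1.4)·(-2.2) + (3.6)·(-2.2) + (-2.4)·(0.8) + (3.6)·(0.8) + (-3.4)·(2.8)) / 4 = -13.4/4 = -3.35
  S[X_2,X_2] = ((-2.2)·(-2.2) + (-2.2)·(-2.2) + (0.8)·(0.8) + (0.8)·(0.8) + (2.8)·(2.8)) / 4 = 18.8/4 = 4.7
  S = [[11.3, -3.35],
 [-3.35, 4.7]].

Step 3 — invert S. det(S) = 11.3·4.7 - (-3.35)² = 41.8875.
  S^{-1} = (1/det) · [[d, -b], [-b, a]] = [[0.1122, 0.08],
 [0.08, 0.2698]].

Step 4 — quadratic form (x̄ - mu_0)^T · S^{-1} · (x̄ - mu_0):
  S^{-1} · (x̄ - mu_0) = (0.1886, 0.8153),
  (x̄ - mu_0)^T · [...] = (-0.6)·(0.1886) + (3.2)·(0.8153) = 2.4957.

Step 5 — scale by n: T² = 5 · 2.4957 = 12.4787.

T² ≈ 12.4787


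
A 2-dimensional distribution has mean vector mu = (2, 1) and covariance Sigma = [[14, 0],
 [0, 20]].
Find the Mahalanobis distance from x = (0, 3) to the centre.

Step 1 — centre the observation: (x - mu) = (-2, 2).

Step 2 — invert Sigma. det(Sigma) = 14·20 - (0)² = 280.
  Sigma^{-1} = (1/det) · [[d, -b], [-b, a]] = [[0.0714, 0],
 [0, 0.05]].

Step 3 — form the quadratic (x - mu)^T · Sigma^{-1} · (x - mu):
  Sigma^{-1} · (x - mu) = (-0.1429, 0.1).
  (x - mu)^T · [Sigma^{-1} · (x - mu)] = (-2)·(-0.1429) + (2)·(0.1) = 0.4857.

Step 4 — take square root: d = √(0.4857) ≈ 0.6969.

d(x, mu) = √(0.4857) ≈ 0.6969


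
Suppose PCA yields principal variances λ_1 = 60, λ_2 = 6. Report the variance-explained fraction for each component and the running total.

Step 1 — total variance = trace(Sigma) = Σ λ_i = 60 + 6 = 66.

Step 2 — fraction explained by component i = λ_i / Σ λ:
  PC1: 60/66 = 0.9091
  PC2: 6/66 = 0.0909

Step 3 — cumulative fraction after k components = (λ_1 + ... + λ_k) / Σ λ:
  k = 1: 60/66 = 0.9091
  k = 2: (60 + 6)/66 = 66/66 = 1

Summary (fraction, with percent):

explained: PC1 0.9091 (90.91%), PC2 0.0909 (9.09%);  cumulative: 0.9091, 1


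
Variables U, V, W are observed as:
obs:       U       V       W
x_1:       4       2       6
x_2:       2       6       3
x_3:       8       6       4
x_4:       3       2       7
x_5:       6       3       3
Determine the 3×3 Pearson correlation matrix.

Step 1 — column means:
  mean(U) = (4 + 2 + 8 + 3 + 6) / 5 = 23/5 = 4.6
  mean(V) = (2 + 6 + 6 + 2 + 3) / 5 = 19/5 = 3.8
  mean(W) = (6 + 3 + 4 + 7 + 3) / 5 = 23/5 = 4.6

Step 2 — sample variances and covariances s[i,j] = (1/(n-1)) · Σ_k (x_{k,i} - mean_i) · (x_{k,j} - mean_j), with n-1 = 4:
  s[U,U] = ((-0.6)·(-0.6) + (-2.6)·(-2.6) + (3.4)·(3.4) + (-1.6)·(-1.6) + (1.4)·(1.4)) / 4 = 23.2/4 = 5.8
  s[U,V] = ((-0.6)·(-1.8) + (-2.6)·(2.2) + (3.4)·(2.2) + (-1.6)·(-1.8) + (1.4)·(-0.8)) / 4 = 4.6/4 = 1.15
  s[U,W] = ((-0.6)·(1.4) + (-2.6)·(-1.6) + (3.4)·(-0.6) + (-1.6)·(2.4) + (1.4)·(-1.6)) / 4 = -4.8/4 = -1.2
  s[V,V] = ((-1.8)·(-1.8) + (2.2)·(2.2) + (2.2)·(2.2) + (-1.8)·(-1.8) + (-0.8)·(-0.8)) / 4 = 16.8/4 = 4.2
  s[V,W] = ((-1.8)·(1.4) + (2.2)·(-1.6) + (2.2)·(-0.6) + (-1.8)·(2.4) + (-0.8)·(-1.6)) / 4 = -10.4/4 = -2.6
  s[W,W] = ((1.4)·(1.4) + (-1.6)·(-1.6) + (-0.6)·(-0.6) + (2.4)·(2.4) + (-1.6)·(-1.6)) / 4 = 13.2/4 = 3.3
  Sample standard deviations s_i = √(s[i,i]):
  s(U) = √(5.8) = 2.4083
  s(V) = √(4.2) = 2.0494
  s(W) = √(3.3) = 1.8166

Step 3 — r_{ij} = s_{ij} / (s_i · s_j):
  r[U,U] = 1 (diagonal).
  r[U,V] = 1.15 / (2.4083 · 2.0494) = 1.15 / 4.9356 = 0.233
  r[U,W] = -1.2 / (2.4083 · 1.8166) = -1.2 / 4.3749 = -0.2743
  r[V,V] = 1 (diagonal).
  r[V,W] = -2.6 / (2.0494 · 1.8166) = -2.6 / 3.7229 = -0.6984
  r[W,W] = 1 (diagonal).

R is symmetric with unit diagonal. Assembling:

R = [[1, 0.233, -0.2743],
 [0.233, 1, -0.6984],
 [-0.2743, -0.6984, 1]]


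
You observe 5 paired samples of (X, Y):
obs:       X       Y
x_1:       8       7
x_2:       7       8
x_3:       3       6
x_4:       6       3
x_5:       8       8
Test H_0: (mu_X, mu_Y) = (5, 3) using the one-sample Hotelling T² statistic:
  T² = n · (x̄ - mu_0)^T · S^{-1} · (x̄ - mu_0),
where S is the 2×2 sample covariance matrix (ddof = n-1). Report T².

Step 1 — sample mean vector:
  mean(X) = (8 + 7 + 3 + 6 + 8) / 5 = 32/5 = 6.4
  mean(Y) = (7 + 8 + 6 + 3 + 8) / 5 = 32/5 = 6.4
  x̄ = (6.4, 6.4),  deviation x̄ - mu_0 = (6.4, 6.4) - (5, 3) = (1.4, 3.4).

Step 2 — sample covariance matrix, S[i,j] = (1/(n-1)) · Σ_k (x_{k,i} - mean_i) · (x_{k,j} - mean_j), divisor n-1 = 4:
  S[X,X] = ((1.6)·(1.6) + (0.6)·(0.6) + (-3.4)·(-3.4) + (-0.4)·(-0.4) + (1.6)·(1.6)) / 4 = 17.2/4 = 4.3
  S[X,Y] = ((1.6)·(0.6) + (0.6)·(1.6) + (-3.4)·(-0.4) + (-0.4)·(-3.4) + (1.6)·(1.6)) / 4 = 7.2/4 = 1.8
  S[Y,Y] = ((0.6)·(0.6) + (1.6)·(1.6) + (-0.4)·(-0.4) + (-3.4)·(-3.4) + (1.6)·(1.6)) / 4 = 17.2/4 = 4.3
  S = [[4.3, 1.8],
 [1.8, 4.3]].

Step 3 — invert S. det(S) = 4.3·4.3 - (1.8)² = 15.25.
  S^{-1} = (1/det) · [[d, -b], [-b, a]] = [[0.282, -0.118],
 [-0.118, 0.282]].

Step 4 — quadratic form (x̄ - mu_0)^T · S^{-1} · (x̄ - mu_0):
  S^{-1} · (x̄ - mu_0) = (-0.0066, 0.7934),
  (x̄ - mu_0)^T · [...] = (1.4)·(-0.0066) + (3.4)·(0.7934) = 2.6885.

Step 5 — scale by n: T² = 5 · 2.6885 = 13.4426.

T² ≈ 13.4426


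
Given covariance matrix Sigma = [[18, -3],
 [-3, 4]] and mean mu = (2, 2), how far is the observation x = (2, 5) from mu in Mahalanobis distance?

Step 1 — centre the observation: (x - mu) = (0, 3).

Step 2 — invert Sigma. det(Sigma) = 18·4 - (-3)² = 63.
  Sigma^{-1} = (1/det) · [[d, -b], [-b, a]] = [[0.0635, 0.0476],
 [0.0476, 0.2857]].

Step 3 — form the quadratic (x - mu)^T · Sigma^{-1} · (x - mu):
  Sigma^{-1} · (x - mu) = (0.1429, 0.8571).
  (x - mu)^T · [Sigma^{-1} · (x - mu)] = (0)·(0.1429) + (3)·(0.8571) = 2.5714.

Step 4 — take square root: d = √(2.5714) ≈ 1.6036.

d(x, mu) = √(2.5714) ≈ 1.6036


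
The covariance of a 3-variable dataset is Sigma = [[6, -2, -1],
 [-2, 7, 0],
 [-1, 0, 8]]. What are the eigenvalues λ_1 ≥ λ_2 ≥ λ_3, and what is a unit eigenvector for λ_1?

Step 1 — characteristic polynomial p(λ) = det(λI - Sigma) = λ³ - tr·λ² + c_1·λ - det, where tr = trace, c_1 = sum of the principal 2×2 minors, det = det(Sigma):
  tr = 6 + 7 + 8 = 21,
  c_1 = (6·7 - (-2)²) + (6·8 - (-1)²) + (7·8 - (0)²) = 38 + 47 + 56 = 141,
  det = 6·(7·8 - (0)²) - (-2)·((-2)·8 - (0)·(-1)) + (-1)·((-2)·(0) - 7·(-1)) = 6·(56) - (-2)·(-16) + (-1)·(7) = 297.
  So p(λ) = λ³ - 21λ² + 141λ - 297.
Step 2 — look for an integer root (rational root theorem: any rational root is an integer divisor of 297). Testing λ = 9:
  p(9) = 729 - 1701 + 1269 - 297 = 0  ✓
  Dividing out (λ - 9): p(λ) = (λ - 9)(λ² - 12λ + 33).
Step 3 — remaining eigenvalues from the quadratic λ² - 12λ + 33 = 0:
  Δ = 12² - 4·33 = 144 - 132 = 12,  λ = (12 ± √12)/2 = (12 ± 3.4641)/2 ≈ 7.7321 or 4.2679.
  Sorted: λ_1 = 9,  λ_2 = 7.7321,  λ_3 = 4.2679  (check: sum = 21 = tr ✓).

Step 4 — unit eigenvector for λ_1 = 9: v spans the null space of (Sigma - λ_1 I), whose rows are
  r_1 = (-3, -2, -1),  r_2 = (-2, -2, 0),  r_3 = (-1, 0, -1).
  v is orthogonal to every row, so take v ∝ r_1 × r_2 = ((-2)·(0) - (-1)·(-2), (-1)·(-2) - (-3)·(0), (-3)·(-2) - (-2)·(-2)) = (-2, 2, 2).
  Rescale (divide by 2; multiply by -1 so the first nonzero entry is positive): u = (1, -1, -1).
  ||u|| = √((1)² + (-1)² + (-1)²) = √(3) ≈ 1.7321,  v_1 = u/||u|| ≈ (0.5774, -0.5774, -0.5774) (||v_1|| = 1).

λ_1 = 9,  λ_2 = 7.7321,  λ_3 = 4.2679;  v_1 ≈ (0.5774, -0.5774, -0.5774)


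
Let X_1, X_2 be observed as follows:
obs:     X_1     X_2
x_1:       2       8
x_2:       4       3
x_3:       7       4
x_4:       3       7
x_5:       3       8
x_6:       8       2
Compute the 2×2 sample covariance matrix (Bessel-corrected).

Step 1 — column means:
  mean(X_1) = (2 + 4 + 7 + 3 + 3 + 8) / 6 = 27/6 = 4.5
  mean(X_2) = (8 + 3 + 4 + 7 + 8 + 2) / 6 = 32/6 = 5.3333

Step 2 — sample covariance S[i,j] = (1/(n-1)) · Σ_k (x_{k,i} - mean_i) · (x_{k,j} - mean_j), with n-1 = 5.
  S[X_1,X_1] = ((-2.5)·(-2.5) + (-0.5)·(-0.5) + (2.5)·(2.5) + (-1.5)·(-1.5) + (-1.5)·(-1.5) + (3.5)·(3.5)) / 5 = 29.5/5 = 5.9
  S[X_1,X_2] = ((-2.5)·(2.6667) + (-0.5)·(-2.3333) + (2.5)·(-1.3333) + (-1.5)·(1.6667) + (-1.5)·(2.6667) + (3.5)·(-3.3333)) / 5 = -27/5 = -5.4
  S[X_2,X_2] = ((2.6667)·(2.6667) + (-2.3333)·(-2.3333) + (-1.3333)·(-1.3333) + (1.6667)·(1.6667) + (2.6667)·(2.6667) + (-3.3333)·(-3.3333)) / 5 = 35.3333/5 = 7.0667

S is symmetric (S[j,i] = S[i,j]). Assembling:

S = [[5.9, -5.4],
 [-5.4, 7.0667]]


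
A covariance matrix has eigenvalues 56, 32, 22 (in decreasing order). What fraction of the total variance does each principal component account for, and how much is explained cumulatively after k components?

Step 1 — total variance = trace(Sigma) = Σ λ_i = 56 + 32 + 22 = 110.

Step 2 — fraction explained by component i = λ_i / Σ λ:
  PC1: 56/110 = 0.5091
  PC2: 32/110 = 0.2909
  PC3: 22/110 = 0.2

Step 3 — cumulative fraction after k components = (λ_1 + ... + λ_k) / Σ λ:
  k = 1: 56/110 = 0.5091
  k = 2: (56 + 32)/110 = 88/110 = 0.8
  k = 3: (56 + 32 + 22)/110 = 110/110 = 1

Summary (fraction, with percent):

explained: PC1 0.5091 (50.91%), PC2 0.2909 (29.09%), PC3 0.2 (20%);  cumulative: 0.5091, 0.8, 1


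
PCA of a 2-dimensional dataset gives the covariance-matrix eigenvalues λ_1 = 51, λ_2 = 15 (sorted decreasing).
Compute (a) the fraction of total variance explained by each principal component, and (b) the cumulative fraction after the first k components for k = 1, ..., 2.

Step 1 — total variance = trace(Sigma) = Σ λ_i = 51 + 15 = 66.

Step 2 — fraction explained by component i = λ_i / Σ λ:
  PC1: 51/66 = 0.7727
  PC2: 15/66 = 0.2273

Step 3 — cumulative fraction after k components = (λ_1 + ... + λ_k) / Σ λ:
  k = 1: 51/66 = 0.7727
  k = 2: (51 + 15)/66 = 66/66 = 1

Summary (fraction, with percent):

explained: PC1 0.7727 (77.27%), PC2 0.2273 (22.73%);  cumulative: 0.7727, 1


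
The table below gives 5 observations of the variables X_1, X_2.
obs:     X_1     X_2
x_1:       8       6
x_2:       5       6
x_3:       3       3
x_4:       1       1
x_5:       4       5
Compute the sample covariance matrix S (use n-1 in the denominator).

Step 1 — column means:
  mean(X_1) = (8 + 5 + 3 + 1 + 4) / 5 = 21/5 = 4.2
  mean(X_2) = (6 + 6 + 3 + 1 + 5) / 5 = 21/5 = 4.2

Step 2 — sample covariance S[i,j] = (1/(n-1)) · Σ_k (x_{k,i} - mean_i) · (x_{k,j} - mean_j), with n-1 = 4.
  S[X_1,X_1] = ((3.8)·(3.8) + (0.8)·(0.8) + (-1.2)·(-1.2) + (-3.2)·(-3.2) + (-0.2)·(-0.2)) / 4 = 26.8/4 = 6.7
  S[X_1,X_2] = ((3.8)·(1.8) + (0.8)·(1.8) + (-1.2)·(-1.2) + (-3.2)·(-3.2) + (-0.2)·(0.8)) / 4 = 19.8/4 = 4.95
  S[X_2,X_2] = ((1.8)·(1.8) + (1.8)·(1.8) + (-1.2)·(-1.2) + (-3.2)·(-3.2) + (0.8)·(0.8)) / 4 = 18.8/4 = 4.7

S is symmetric (S[j,i] = S[i,j]). Assembling:

S = [[6.7, 4.95],
 [4.95, 4.7]]


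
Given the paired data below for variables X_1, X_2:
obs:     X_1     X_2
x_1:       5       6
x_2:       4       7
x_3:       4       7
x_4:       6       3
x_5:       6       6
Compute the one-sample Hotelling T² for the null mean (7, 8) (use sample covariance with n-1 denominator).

Step 1 — sample mean vector:
  mean(X_1) = (5 + 4 + 4 + 6 + 6) / 5 = 25/5 = 5
  mean(X_2) = (6 + 7 + 7 + 3 + 6) / 5 = 29/5 = 5.8
  x̄ = (5, 5.8),  deviation x̄ - mu_0 = (5, 5.8) - (7, 8) = (-2, -2.2).

Step 2 — sample covariance matrix, S[i,j] = (1/(n-1)) · Σ_k (x_{k,i} - mean_i) · (x_{k,j} - mean_j), divisor n-1 = 4:
  S[X_1,X_1] = ((0)·(0) + (-1)·(-1) + (-1)·(-1) + (1)·(1) + (1)·(1)) / 4 = 4/4 = 1
  S[X_1,X_2] = ((0)·(0.2) + (-1)·(1.2) + (-1)·(1.2) + (1)·(-2.8) + (1)·(0.2)) / 4 = -5/4 = -1.25
  S[X_2,X_2] = ((0.2)·(0.2) + (1.2)·(1.2) + (1.2)·(1.2) + (-2.8)·(-2.8) + (0.2)·(0.2)) / 4 = 10.8/4 = 2.7
  S = [[1, -1.25],
 [-1.25, 2.7]].

Step 3 — invert S. det(S) = 1·2.7 - (-1.25)² = 1.1375.
  S^{-1} = (1/det) · [[d, -b], [-b, a]] = [[2.3736, 1.0989],
 [1.0989, 0.8791]].

Step 4 — quadratic form (x̄ - mu_0)^T · S^{-1} · (x̄ - mu_0):
  S^{-1} · (x̄ - mu_0) = (-7.1648, -4.1319),
  (x̄ - mu_0)^T · [...] = (-2)·(-7.1648) + (-2.2)·(-4.1319) = 23.4198.

Step 5 — scale by n: T² = 5 · 23.4198 = 117.0989.

T² ≈ 117.0989


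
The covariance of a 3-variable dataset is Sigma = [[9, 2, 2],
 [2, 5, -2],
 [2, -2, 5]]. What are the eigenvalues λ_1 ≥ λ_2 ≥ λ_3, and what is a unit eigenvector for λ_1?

Step 1 — characteristic polynomial p(λ) = det(λI - Sigma) = λ³ - tr·λ² + c_1·λ - det, where tr = trace, c_1 = sum of the principal 2×2 minors, det = det(Sigma):
  tr = 9 + 5 + 5 = 19,
  c_1 = (9·5 - (2)²) + (9·5 - (2)²) + (5·5 - (-2)²) = 41 + 41 + 21 = 103,
  det = 9·(5·5 - (-2)²) - (2)·((2)·5 - (-2)·(2)) + (2)·((2)·(-2) - 5·(2)) = 9·(21) - (2)·(14) + (2)·(-14) = 133.
  So p(λ) = λ³ - 19λ² + 103λ - 133.
Step 2 — look for an integer root (rational root theorem: any rational root is an integer divisor of 133). Testing λ = 7:
  p(7) = 343 - 931 + 721 - 133 = 0  ✓
  Dividing out (λ - 7): p(λ) = (λ - 7)(λ² - 12λ + 19).
Step 3 — remaining eigenvalues from the quadratic λ² - 12λ + 19 = 0:
  Δ = 12² - 4·19 = 144 - 76 = 68,  λ = (12 ± √68)/2 = (12 ± 8.2462)/2 ≈ 10.1231 or 1.8769.
  Sorted: λ_1 = 10.1231,  λ_2 = 7,  λ_3 = 1.8769  (check: sum = 19 = tr ✓).

Step 4 — unit eigenvector for λ_1 ≈ 10.1231: v spans the null space of (Sigma - λ_1 I), whose rows are
  r_1 = (-1.1231, 2, 2),  r_2 = (2, -5.1231, -2),  r_3 = (2, -2, -5.1231).
  v is orthogonal to every row, so take v ∝ r_1 × r_2 = ((2)·(-2) - (2)·(-5.1231), (2)·(2) - (-1.1231)·(-2), (-1.1231)·(-5.1231) - (2)·(2)) ≈ (6.2462, 1.7538, 1.7538).
  Let u = (6.2462, 1.7538, 1.7538).
  ||u|| = √((6.2462)² + (1.7538)² + (1.7538)²) = √(45.1667) ≈ 6.7206,  v_1 = u/||u|| ≈ (0.9294, 0.261, 0.261) (||v_1|| = 1).

λ_1 = 10.1231,  λ_2 = 7,  λ_3 = 1.8769;  v_1 ≈ (0.9294, 0.261, 0.261)


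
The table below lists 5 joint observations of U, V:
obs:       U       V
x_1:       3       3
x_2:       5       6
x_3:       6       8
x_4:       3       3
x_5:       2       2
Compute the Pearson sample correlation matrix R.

Step 1 — column means:
  mean(U) = (3 + 5 + 6 + 3 + 2) / 5 = 19/5 = 3.8
  mean(V) = (3 + 6 + 8 + 3 + 2) / 5 = 22/5 = 4.4

Step 2 — sample variances and covariances s[i,j] = (1/(n-1)) · Σ_k (x_{k,i} - mean_i) · (x_{k,j} - mean_j), with n-1 = 4:
  s[U,U] = ((-0.8)·(-0.8) + (1.2)·(1.2) + (2.2)·(2.2) + (-0.8)·(-0.8) + (-1.8)·(-1.8)) / 4 = 10.8/4 = 2.7
  s[U,V] = ((-0.8)·(-1.4) + (1.2)·(1.6) + (2.2)·(3.6) + (-0.8)·(-1.4) + (-1.8)·(-2.4)) / 4 = 16.4/4 = 4.1
  s[V,V] = ((-1.4)·(-1.4) + (1.6)·(1.6) + (3.6)·(3.6) + (-1.4)·(-1.4) + (-2.4)·(-2.4)) / 4 = 25.2/4 = 6.3
  Sample standard deviations s_i = √(s[i,i]):
  s(U) = √(2.7) = 1.6432
  s(V) = √(6.3) = 2.51

Step 3 — r_{ij} = s_{ij} / (s_i · s_j):
  r[U,U] = 1 (diagonal).
  r[U,V] = 4.1 / (1.6432 · 2.51) = 4.1 / 4.1243 = 0.9941
  r[V,V] = 1 (diagonal).

R is symmetric with unit diagonal. Assembling:

R = [[1, 0.9941],
 [0.9941, 1]]


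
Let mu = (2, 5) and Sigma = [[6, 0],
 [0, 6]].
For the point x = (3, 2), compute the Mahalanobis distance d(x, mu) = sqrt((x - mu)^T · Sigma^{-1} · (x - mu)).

Step 1 — centre the observation: (x - mu) = (1, -3).

Step 2 — invert Sigma. det(Sigma) = 6·6 - (0)² = 36.
  Sigma^{-1} = (1/det) · [[d, -b], [-b, a]] = [[0.1667, 0],
 [0, 0.1667]].

Step 3 — form the quadratic (x - mu)^T · Sigma^{-1} · (x - mu):
  Sigma^{-1} · (x - mu) = (0.1667, -0.5).
  (x - mu)^T · [Sigma^{-1} · (x - mu)] = (1)·(0.1667) + (-3)·(-0.5) = 1.6667.

Step 4 — take square root: d = √(1.6667) ≈ 1.291.

d(x, mu) = √(1.6667) ≈ 1.291


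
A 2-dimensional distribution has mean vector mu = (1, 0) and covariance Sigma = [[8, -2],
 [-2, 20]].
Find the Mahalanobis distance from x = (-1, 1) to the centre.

Step 1 — centre the observation: (x - mu) = (-2, 1).

Step 2 — invert Sigma. det(Sigma) = 8·20 - (-2)² = 156.
  Sigma^{-1} = (1/det) · [[d, -b], [-b, a]] = [[0.1282, 0.0128],
 [0.0128, 0.0513]].

Step 3 — form the quadratic (x - mu)^T · Sigma^{-1} · (x - mu):
  Sigma^{-1} · (x - mu) = (-0.2436, 0.0256).
  (x - mu)^T · [Sigma^{-1} · (x - mu)] = (-2)·(-0.2436) + (1)·(0.0256) = 0.5128.

Step 4 — take square root: d = √(0.5128) ≈ 0.7161.

d(x, mu) = √(0.5128) ≈ 0.7161


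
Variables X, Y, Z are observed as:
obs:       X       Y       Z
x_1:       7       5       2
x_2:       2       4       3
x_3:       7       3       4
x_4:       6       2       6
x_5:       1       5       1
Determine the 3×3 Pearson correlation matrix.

Step 1 — column means:
  mean(X) = (7 + 2 + 7 + 6 + 1) / 5 = 23/5 = 4.6
  mean(Y) = (5 + 4 + 3 + 2 + 5) / 5 = 19/5 = 3.8
  mean(Z) = (2 + 3 + 4 + 6 + 1) / 5 = 16/5 = 3.2

Step 2 — sample variances and covariances s[i,j] = (1/(n-1)) · Σ_k (x_{k,i} - mean_i) · (x_{k,j} - mean_j), with n-1 = 4:
  s[X,X] = ((2.4)·(2.4) + (-2.6)·(-2.6) + (2.4)·(2.4) + (1.4)·(1.4) + (-3.6)·(-3.6)) / 4 = 33.2/4 = 8.3
  s[X,Y] = ((2.4)·(1.2) + (-2.6)·(0.2) + (2.4)·(-0.8) + (1.4)·(-1.8) + (-3.6)·(1.2)) / 4 = -6.4/4 = -1.6
  s[X,Z] = ((2.4)·(-1.2) + (-2.6)·(-0.2) + (2.4)·(0.8) + (1.4)·(2.8) + (-3.6)·(-2.2)) / 4 = 11.4/4 = 2.85
  s[Y,Y] = ((1.2)·(1.2) + (0.2)·(0.2) + (-0.8)·(-0.8) + (-1.8)·(-1.8) + (1.2)·(1.2)) / 4 = 6.8/4 = 1.7
  s[Y,Z] = ((1.2)·(-1.2) + (0.2)·(-0.2) + (-0.8)·(0.8) + (-1.8)·(2.8) + (1.2)·(-2.2)) / 4 = -9.8/4 = -2.45
  s[Z,Z] = ((-1.2)·(-1.2) + (-0.2)·(-0.2) + (0.8)·(0.8) + (2.8)·(2.8) + (-2.2)·(-2.2)) / 4 = 14.8/4 = 3.7
  Sample standard deviations s_i = √(s[i,i]):
  s(X) = √(8.3) = 2.881
  s(Y) = √(1.7) = 1.3038
  s(Z) = √(3.7) = 1.9235

Step 3 — r_{ij} = s_{ij} / (s_i · s_j):
  r[X,X] = 1 (diagonal).
  r[X,Y] = -1.6 / (2.881 · 1.3038) = -1.6 / 3.7563 = -0.4259
  r[X,Z] = 2.85 / (2.881 · 1.9235) = 2.85 / 5.5417 = 0.5143
  r[Y,Y] = 1 (diagonal).
  r[Y,Z] = -2.45 / (1.3038 · 1.9235) = -2.45 / 2.508 = -0.9769
  r[Z,Z] = 1 (diagonal).

R is symmetric with unit diagonal. Assembling:

R = [[1, -0.4259, 0.5143],
 [-0.4259, 1, -0.9769],
 [0.5143, -0.9769, 1]]


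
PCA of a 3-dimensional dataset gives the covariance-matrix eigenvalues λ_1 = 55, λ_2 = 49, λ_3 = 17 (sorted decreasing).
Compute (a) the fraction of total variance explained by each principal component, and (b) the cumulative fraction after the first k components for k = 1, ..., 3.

Step 1 — total variance = trace(Sigma) = Σ λ_i = 55 + 49 + 17 = 121.

Step 2 — fraction explained by component i = λ_i / Σ λ:
  PC1: 55/121 = 0.4545
  PC2: 49/121 = 0.405
  PC3: 17/121 = 0.1405

Step 3 — cumulative fraction after k components = (λ_1 + ... + λ_k) / Σ λ:
  k = 1: 55/121 = 0.4545
  k = 2: (55 + 49)/121 = 104/121 = 0.8595
  k = 3: (55 + 49 + 17)/121 = 121/121 = 1

Summary (fraction, with percent):

explained: PC1 0.4545 (45.45%), PC2 0.405 (40.5%), PC3 0.1405 (14.05%);  cumulative: 0.4545, 0.8595, 1


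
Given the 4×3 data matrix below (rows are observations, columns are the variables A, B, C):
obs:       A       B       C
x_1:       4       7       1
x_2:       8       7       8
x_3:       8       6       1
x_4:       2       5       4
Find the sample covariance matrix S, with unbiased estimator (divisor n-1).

Step 1 — column means:
  mean(A) = (4 + 8 + 8 + 2) / 4 = 22/4 = 5.5
  mean(B) = (7 + 7 + 6 + 5) / 4 = 25/4 = 6.25
  mean(C) = (1 + 8 + 1 + 4) / 4 = 14/4 = 3.5

Step 2 — sample covariance S[i,j] = (1/(n-1)) · Σ_k (x_{k,i} - mean_i) · (x_{k,j} - mean_j), with n-1 = 3.
  S[A,A] = ((-1.5)·(-1.5) + (2.5)·(2.5) + (2.5)·(2.5) + (-3.5)·(-3.5)) / 3 = 27/3 = 9
  S[A,B] = ((-1.5)·(0.75) + (2.5)·(0.75) + (2.5)·(-0.25) + (-3.5)·(-1.25)) / 3 = 4.5/3 = 1.5
  S[A,C] = ((-1.5)·(-2.5) + (2.5)·(4.5) + (2.5)·(-2.5) + (-3.5)·(0.5)) / 3 = 7/3 = 2.3333
  S[B,B] = ((0.75)·(0.75) + (0.75)·(0.75) + (-0.25)·(-0.25) + (-1.25)·(-1.25)) / 3 = 2.75/3 = 0.9167
  S[B,C] = ((0.75)·(-2.5) + (0.75)·(4.5) + (-0.25)·(-2.5) + (-1.25)·(0.5)) / 3 = 1.5/3 = 0.5
  S[C,C] = ((-2.5)·(-2.5) + (4.5)·(4.5) + (-2.5)·(-2.5) + (0.5)·(0.5)) / 3 = 33/3 = 11

S is symmetric (S[j,i] = S[i,j]). Assembling:

S = [[9, 1.5, 2.3333],
 [1.5, 0.9167, 0.5],
 [2.3333, 0.5, 11]]


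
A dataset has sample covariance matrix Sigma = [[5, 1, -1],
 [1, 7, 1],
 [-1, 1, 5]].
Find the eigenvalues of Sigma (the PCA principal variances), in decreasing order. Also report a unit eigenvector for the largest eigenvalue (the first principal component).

Step 1 — characteristic polynomial p(λ) = det(λI - Sigma) = λ³ - tr·λ² + c_1·λ - det, where tr = trace, c_1 = sum of the principal 2×2 minors, det = det(Sigma):
  tr = 5 + 7 + 5 = 17,
  c_1 = (5·7 - (1)²) + (5·5 - (-1)²) + (7·5 - (1)²) = 34 + 24 + 34 = 92,
  det = 5·(7·5 - (1)²) - (1)·((1)·5 - (1)·(-1)) + (-1)·((1)·(1) - 7·(-1)) = 5·(34) - (1)·(6) + (-1)·(8) = 156.
  So p(λ) = λ³ - 17λ² + 92λ - 156.
Step 2 — look for an integer root (rational root theorem: any rational root is an integer divisor of 156). Testing λ = 6:
  p(6) = 216 - 612 + 552 - 156 = 0  ✓
  Dividing out (λ - 6): p(λ) = (λ - 6)(λ² - 11λ + 26).
Step 3 — remaining eigenvalues from the quadratic λ² - 11λ + 26 = 0:
  Δ = 11² - 4·26 = 121 - 104 = 17,  λ = (11 ± √17)/2 = (11 ± 4.1231)/2 ≈ 7.5616 or 3.4384.
  Sorted: λ_1 = 7.5616,  λ_2 = 6,  λ_3 = 3.4384  (check: sum = 17 = tr ✓).

Step 4 — unit eigenvector for λ_1 ≈ 7.5616: v spans the null space of (Sigma - λ_1 I), whose rows are
  r_1 = (-2.5616, 1, -1),  r_2 = (1, -0.5616, 1),  r_3 = (-1, 1, -2.5616).
  v is orthogonal to every row, so take v ∝ r_1 × r_2 = ((1)·(1) - (-1)·(-0.5616), (-1)·(1) - (-2.5616)·(1), (-2.5616)·(-0.5616) - (1)·(1)) ≈ (0.4384, 1.5616, 0.4384).
  Let u = (0.4384, 1.5616, 0.4384).
  ||u|| = √((0.4384)² + (1.5616)² + (0.4384)²) = √(2.8229) ≈ 1.6802,  v_1 = u/||u|| ≈ (0.261, 0.9294, 0.261) (||v_1|| = 1).

λ_1 = 7.5616,  λ_2 = 6,  λ_3 = 3.4384;  v_1 ≈ (0.261, 0.9294, 0.261)


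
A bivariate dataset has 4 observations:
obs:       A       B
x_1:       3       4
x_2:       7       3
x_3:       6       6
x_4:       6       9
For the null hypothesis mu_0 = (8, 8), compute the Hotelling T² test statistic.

Step 1 — sample mean vector:
  mean(A) = (3 + 7 + 6 + 6) / 4 = 22/4 = 5.5
  mean(B) = (4 + 3 + 6 + 9) / 4 = 22/4 = 5.5
  x̄ = (5.5, 5.5),  deviation x̄ - mu_0 = (5.5, 5.5) - (8, 8) = (-2.5, -2.5).

Step 2 — sample covariance matrix, S[i,j] = (1/(n-1)) · Σ_k (x_{k,i} - mean_i) · (x_{k,j} - mean_j), divisor n-1 = 3:
  S[A,A] = ((-2.5)·(-2.5) + (1.5)·(1.5) + (0.5)·(0.5) + (0.5)·(0.5)) / 3 = 9/3 = 3
  S[A,B] = ((-2.5)·(-1.5) + (1.5)·(-2.5) + (0.5)·(0.5) + (0.5)·(3.5)) / 3 = 2/3 = 0.6667
  S[B,B] = ((-1.5)·(-1.5) + (-2.5)·(-2.5) + (0.5)·(0.5) + (3.5)·(3.5)) / 3 = 21/3 = 7
  S = [[3, 0.6667],
 [0.6667, 7]].

Step 3 — invert S. det(S) = 3·7 - (0.6667)² = 20.5556.
  S^{-1} = (1/det) · [[d, -b], [-b, a]] = [[0.3405, -0.0324],
 [-0.0324, 0.1459]].

Step 4 — quadratic form (x̄ - mu_0)^T · S^{-1} · (x̄ - mu_0):
  S^{-1} · (x̄ - mu_0) = (-0.7703, -0.2838),
  (x̄ - mu_0)^T · [...] = (-2.5)·(-0.7703) + (-2.5)·(-0.2838) = 2.6351.

Step 5 — scale by n: T² = 4 · 2.6351 = 10.5405.

T² ≈ 10.5405


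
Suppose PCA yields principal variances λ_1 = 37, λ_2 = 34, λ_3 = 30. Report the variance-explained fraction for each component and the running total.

Step 1 — total variance = trace(Sigma) = Σ λ_i = 37 + 34 + 30 = 101.

Step 2 — fraction explained by component i = λ_i / Σ λ:
  PC1: 37/101 = 0.3663
  PC2: 34/101 = 0.3366
  PC3: 30/101 = 0.297

Step 3 — cumulative fraction after k components = (λ_1 + ... + λ_k) / Σ λ:
  k = 1: 37/101 = 0.3663
  k = 2: (37 + 34)/101 = 71/101 = 0.703
  k = 3: (37 + 34 + 30)/101 = 101/101 = 1

Summary (fraction, with percent):

explained: PC1 0.3663 (36.63%), PC2 0.3366 (33.66%), PC3 0.297 (29.7%);  cumulative: 0.3663, 0.703, 1


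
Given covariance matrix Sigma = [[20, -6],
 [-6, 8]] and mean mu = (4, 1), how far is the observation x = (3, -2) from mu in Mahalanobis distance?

Step 1 — centre the observation: (x - mu) = (-1, -3).

Step 2 — invert Sigma. det(Sigma) = 20·8 - (-6)² = 124.
  Sigma^{-1} = (1/det) · [[d, -b], [-b, a]] = [[0.0645, 0.0484],
 [0.0484, 0.1613]].

Step 3 — form the quadratic (x - mu)^T · Sigma^{-1} · (x - mu):
  Sigma^{-1} · (x - mu) = (-0.2097, -0.5323).
  (x - mu)^T · [Sigma^{-1} · (x - mu)] = (-1)·(-0.2097) + (-3)·(-0.5323) = 1.8065.

Step 4 — take square root: d = √(1.8065) ≈ 1.344.

d(x, mu) = √(1.8065) ≈ 1.344


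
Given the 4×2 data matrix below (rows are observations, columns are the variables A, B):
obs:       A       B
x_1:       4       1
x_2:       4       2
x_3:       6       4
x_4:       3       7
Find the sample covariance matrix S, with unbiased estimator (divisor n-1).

Step 1 — column means:
  mean(A) = (4 + 4 + 6 + 3) / 4 = 17/4 = 4.25
  mean(B) = (1 + 2 + 4 + 7) / 4 = 14/4 = 3.5

Step 2 — sample covariance S[i,j] = (1/(n-1)) · Σ_k (x_{k,i} - mean_i) · (x_{k,j} - mean_j), with n-1 = 3.
  S[A,A] = ((-0.25)·(-0.25) + (-0.25)·(-0.25) + (1.75)·(1.75) + (-1.25)·(-1.25)) / 3 = 4.75/3 = 1.5833
  S[A,B] = ((-0.25)·(-2.5) + (-0.25)·(-1.5) + (1.75)·(0.5) + (-1.25)·(3.5)) / 3 = -2.5/3 = -0.8333
  S[B,B] = ((-2.5)·(-2.5) + (-1.5)·(-1.5) + (0.5)·(0.5) + (3.5)·(3.5)) / 3 = 21/3 = 7

S is symmetric (S[j,i] = S[i,j]). Assembling:

S = [[1.5833, -0.8333],
 [-0.8333, 7]]


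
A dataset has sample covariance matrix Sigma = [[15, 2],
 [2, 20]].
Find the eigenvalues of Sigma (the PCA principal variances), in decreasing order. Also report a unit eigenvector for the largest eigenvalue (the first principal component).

Step 1 — characteristic polynomial of 2×2 Sigma:
  det(Sigma - λI) = λ² - trace · λ + det = 0.
  trace = 15 + 20 = 35, det = 15·20 - (2)² = 296.
Step 2 — discriminant:
  Δ = trace² - 4·det = 1225 - 1184 = 41.
Step 3 — eigenvalues:
  λ = (trace ± √Δ)/2 = (35 ± 6.4031)/2,
  λ_1 = 20.7016,  λ_2 = 14.2984.

Step 4 — unit eigenvector for λ_1: solve (Sigma - λ_1 I)v = 0. First row:
  (15 - 20.7016)·v_x + (2)·v_y = 0, i.e. (-5.7016)·v_x + (2)·v_y = 0,
  so v ∝ (b, λ_1 - a) = (2, 5.7016) = u.
  ||u|| = √((2)² + (5.7016)²) = √(36.5078) ≈ 6.0422,
  v_1 = u/||u|| ≈ (0.331, 0.9436) (||v_1|| = 1).

λ_1 = 20.7016,  λ_2 = 14.2984;  v_1 ≈ (0.331, 0.9436)


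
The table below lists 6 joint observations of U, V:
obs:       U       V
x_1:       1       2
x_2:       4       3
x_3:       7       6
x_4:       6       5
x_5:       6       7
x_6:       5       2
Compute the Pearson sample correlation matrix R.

Step 1 — column means:
  mean(U) = (1 + 4 + 7 + 6 + 6 + 5) / 6 = 29/6 = 4.8333
  mean(V) = (2 + 3 + 6 + 5 + 7 + 2) / 6 = 25/6 = 4.1667

Step 2 — sample variances and covariances s[i,j] = (1/(n-1)) · Σ_k (x_{k,i} - mean_i) · (x_{k,j} - mean_j), with n-1 = 5:
  s[U,U] = ((-3.8333)·(-3.8333) + (-0.8333)·(-0.8333) + (2.1667)·(2.1667) + (1.1667)·(1.1667) + (1.1667)·(1.1667) + (0.1667)·(0.1667)) / 5 = 22.8333/5 = 4.5667
  s[U,V] = ((-3.8333)·(-2.1667) + (-0.8333)·(-1.1667) + (2.1667)·(1.8333) + (1.1667)·(0.8333) + (1.1667)·(2.8333) + (0.1667)·(-2.1667)) / 5 = 17.1667/5 = 3.4333
  s[V,V] = ((-2.1667)·(-2.1667) + (-1.1667)·(-1.1667) + (1.8333)·(1.8333) + (0.8333)·(0.8333) + (2.8333)·(2.8333) + (-2.1667)·(-2.1667)) / 5 = 22.8333/5 = 4.5667
  Sample standard deviations s_i = √(s[i,i]):
  s(U) = √(4.5667) = 2.137
  s(V) = √(4.5667) = 2.137

Step 3 — r_{ij} = s_{ij} / (s_i · s_j):
  r[U,U] = 1 (diagonal).
  r[U,V] = 3.4333 / (2.137 · 2.137) = 3.4333 / 4.5667 = 0.7518
  r[V,V] = 1 (diagonal).

R is symmetric with unit diagonal. Assembling:

R = [[1, 0.7518],
 [0.7518, 1]]


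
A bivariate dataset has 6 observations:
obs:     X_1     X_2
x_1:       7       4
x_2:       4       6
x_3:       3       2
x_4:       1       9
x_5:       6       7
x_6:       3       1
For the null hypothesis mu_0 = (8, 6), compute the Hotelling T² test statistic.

Step 1 — sample mean vector:
  mean(X_1) = (7 + 4 + 3 + 1 + 6 + 3) / 6 = 24/6 = 4
  mean(X_2) = (4 + 6 + 2 + 9 + 7 + 1) / 6 = 29/6 = 4.8333
  x̄ = (4, 4.8333),  deviation x̄ - mu_0 = (4, 4.8333) - (8, 6) = (-4, -1.1667).

Step 2 — sample covariance matrix, S[i,j] = (1/(n-1)) · Σ_k (x_{k,i} - mean_i) · (x_{k,j} - mean_j), divisor n-1 = 5:
  S[X_1,X_1] = ((3)·(3) + (0)·(0) + (-1)·(-1) + (-3)·(-3) + (2)·(2) + (-1)·(-1)) / 5 = 24/5 = 4.8
  S[X_1,X_2] = ((3)·(-0.8333) + (0)·(1.1667) + (-1)·(-2.8333) + (-3)·(4.1667) + (2)·(2.1667) + (-1)·(-3.8333)) / 5 = -4/5 = -0.8
  S[X_2,X_2] = ((-0.8333)·(-0.8333) + (1.1667)·(1.1667) + (-2.8333)·(-2.8333) + (4.1667)·(4.1667) + (2.1667)·(2.1667) + (-3.8333)·(-3.8333)) / 5 = 46.8333/5 = 9.3667
  S = [[4.8, -0.8],
 [-0.8, 9.3667]].

Step 3 — invert S. det(S) = 4.8·9.3667 - (-0.8)² = 44.32.
  S^{-1} = (1/det) · [[d, -b], [-b, a]] = [[0.2113, 0.0181],
 [0.0181, 0.1083]].

Step 4 — quadratic form (x̄ - mu_0)^T · S^{-1} · (x̄ - mu_0):
  S^{-1} · (x̄ - mu_0) = (-0.8664, -0.1986),
  (x̄ - mu_0)^T · [...] = (-4)·(-0.8664) + (-1.1667)·(-0.1986) = 3.6974.

Step 5 — scale by n: T² = 6 · 3.6974 = 22.1841.

T² ≈ 22.1841


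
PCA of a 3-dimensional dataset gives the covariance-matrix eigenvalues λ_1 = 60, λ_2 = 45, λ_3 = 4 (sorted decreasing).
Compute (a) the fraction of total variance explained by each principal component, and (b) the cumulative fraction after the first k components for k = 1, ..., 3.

Step 1 — total variance = trace(Sigma) = Σ λ_i = 60 + 45 + 4 = 109.

Step 2 — fraction explained by component i = λ_i / Σ λ:
  PC1: 60/109 = 0.5505
  PC2: 45/109 = 0.4128
  PC3: 4/109 = 0.0367

Step 3 — cumulative fraction after k components = (λ_1 + ... + λ_k) / Σ λ:
  k = 1: 60/109 = 0.5505
  k = 2: (60 + 45)/109 = 105/109 = 0.9633
  k = 3: (60 + 45 + 4)/109 = 109/109 = 1

Summary (fraction, with percent):

explained: PC1 0.5505 (55.05%), PC2 0.4128 (41.28%), PC3 0.0367 (3.67%);  cumulative: 0.5505, 0.9633, 1


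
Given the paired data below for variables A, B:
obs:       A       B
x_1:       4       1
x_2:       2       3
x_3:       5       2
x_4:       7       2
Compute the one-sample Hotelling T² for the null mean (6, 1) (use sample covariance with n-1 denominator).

Step 1 — sample mean vector:
  mean(A) = (4 + 2 + 5 + 7) / 4 = 18/4 = 4.5
  mean(B) = (1 + 3 + 2 + 2) / 4 = 8/4 = 2
  x̄ = (4.5, 2),  deviation x̄ - mu_0 = (4.5, 2) - (6, 1) = (-1.5, 1).

Step 2 — sample covariance matrix, S[i,j] = (1/(n-1)) · Σ_k (x_{k,i} - mean_i) · (x_{k,j} - mean_j), divisor n-1 = 3:
  S[A,A] = ((-0.5)·(-0.5) + (-2.5)·(-2.5) + (0.5)·(0.5) + (2.5)·(2.5)) / 3 = 13/3 = 4.3333
  S[A,B] = ((-0.5)·(-1) + (-2.5)·(1) + (0.5)·(0) + (2.5)·(0)) / 3 = -2/3 = -0.6667
  S[B,B] = ((-1)·(-1) + (1)·(1) + (0)·(0) + (0)·(0)) / 3 = 2/3 = 0.6667
  S = [[4.3333, -0.6667],
 [-0.6667, 0.6667]].

Step 3 — invert S. det(S) = 4.3333·0.6667 - (-0.6667)² = 2.4444.
  S^{-1} = (1/det) · [[d, -b], [-b, a]] = [[0.2727, 0.2727],
 [0.2727, 1.7727]].

Step 4 — quadratic form (x̄ - mu_0)^T · S^{-1} · (x̄ - mu_0):
  S^{-1} · (x̄ - mu_0) = (-0.1364, 1.3636),
  (x̄ - mu_0)^T · [...] = (-1.5)·(-0.1364) + (1)·(1.3636) = 1.5682.

Step 5 — scale by n: T² = 4 · 1.5682 = 6.2727.

T² ≈ 6.2727


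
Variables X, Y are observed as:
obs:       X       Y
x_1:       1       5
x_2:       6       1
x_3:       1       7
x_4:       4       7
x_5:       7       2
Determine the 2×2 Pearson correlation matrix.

Step 1 — column means:
  mean(X) = (1 + 6 + 1 + 4 + 7) / 5 = 19/5 = 3.8
  mean(Y) = (5 + 1 + 7 + 7 + 2) / 5 = 22/5 = 4.4

Step 2 — sample variances and covariances s[i,j] = (1/(n-1)) · Σ_k (x_{k,i} - mean_i) · (x_{k,j} - mean_j), with n-1 = 4:
  s[X,X] = ((-2.8)·(-2.8) + (2.2)·(2.2) + (-2.8)·(-2.8) + (0.2)·(0.2) + (3.2)·(3.2)) / 4 = 30.8/4 = 7.7
  s[X,Y] = ((-2.8)·(0.6) + (2.2)·(-3.4) + (-2.8)·(2.6) + (0.2)·(2.6) + (3.2)·(-2.4)) / 4 = -23.6/4 = -5.9
  s[Y,Y] = ((0.6)·(0.6) + (-3.4)·(-3.4) + (2.6)·(2.6) + (2.6)·(2.6) + (-2.4)·(-2.4)) / 4 = 31.2/4 = 7.8
  Sample standard deviations s_i = √(s[i,i]):
  s(X) = √(7.7) = 2.7749
  s(Y) = √(7.8) = 2.7928

Step 3 — r_{ij} = s_{ij} / (s_i · s_j):
  r[X,X] = 1 (diagonal).
  r[X,Y] = -5.9 / (2.7749 · 2.7928) = -5.9 / 7.7498 = -0.7613
  r[Y,Y] = 1 (diagonal).

R is symmetric with unit diagonal. Assembling:

R = [[1, -0.7613],
 [-0.7613, 1]]


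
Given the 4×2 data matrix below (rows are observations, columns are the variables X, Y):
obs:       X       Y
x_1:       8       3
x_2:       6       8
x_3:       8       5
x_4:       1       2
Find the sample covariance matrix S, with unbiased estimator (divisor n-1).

Step 1 — column means:
  mean(X) = (8 + 6 + 8 + 1) / 4 = 23/4 = 5.75
  mean(Y) = (3 + 8 + 5 + 2) / 4 = 18/4 = 4.5

Step 2 — sample covariance S[i,j] = (1/(n-1)) · Σ_k (x_{k,i} - mean_i) · (x_{k,j} - mean_j), with n-1 = 3.
  S[X,X] = ((2.25)·(2.25) + (0.25)·(0.25) + (2.25)·(2.25) + (-4.75)·(-4.75)) / 3 = 32.75/3 = 10.9167
  S[X,Y] = ((2.25)·(-1.5) + (0.25)·(3.5) + (2.25)·(0.5) + (-4.75)·(-2.5)) / 3 = 10.5/3 = 3.5
  S[Y,Y] = ((-1.5)·(-1.5) + (3.5)·(3.5) + (0.5)·(0.5) + (-2.5)·(-2.5)) / 3 = 21/3 = 7

S is symmetric (S[j,i] = S[i,j]). Assembling:

S = [[10.9167, 3.5],
 [3.5, 7]]


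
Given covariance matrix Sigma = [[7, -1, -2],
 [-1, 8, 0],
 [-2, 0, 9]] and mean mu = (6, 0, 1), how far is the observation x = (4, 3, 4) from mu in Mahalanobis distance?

Step 1 — centre the observation: (x - mu) = (-2, 3, 3).

Step 2 — invert Sigma (cofactor / det for 3×3, or solve directly):
  Sigma^{-1} = [[0.1555, 0.0194, 0.0346],
 [0.0194, 0.1274, 0.0043],
 [0.0346, 0.0043, 0.1188]].

Step 3 — form the quadratic (x - mu)^T · Sigma^{-1} · (x - mu):
  Sigma^{-1} · (x - mu) = (-0.149, 0.3564, 0.3002).
  (x - mu)^T · [Sigma^{-1} · (x - mu)] = (-2)·(-0.149) + (3)·(0.3564) + (3)·(0.3002) = 2.2678.

Step 4 — take square root: d = √(2.2678) ≈ 1.5059.

d(x, mu) = √(2.2678) ≈ 1.5059


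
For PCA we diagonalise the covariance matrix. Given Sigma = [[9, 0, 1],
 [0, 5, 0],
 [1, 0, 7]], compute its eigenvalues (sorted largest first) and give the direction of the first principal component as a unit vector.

Step 1 — characteristic polynomial p(λ) = det(λI - Sigma) = λ³ - tr·λ² + c_1·λ - det, where tr = trace, c_1 = sum of the principal 2×2 minors, det = det(Sigma):
  tr = 9 + 5 + 7 = 21,
  c_1 = (9·5 - (0)²) + (9·7 - (1)²) + (5·7 - (0)²) = 45 + 62 + 35 = 142,
  det = 9·(5·7 - (0)²) - (0)·((0)·7 - (0)·(1)) + (1)·((0)·(0) - 5·(1)) = 9·(35) - (0)·(0) + (1)·(-5) = 310.
  So p(λ) = λ³ - 21λ² + 142λ - 310.
Step 2 — look for an integer root (rational root theorem: any rational root is an integer divisor of 310). Testing λ = 5:
  p(5) = 125 - 525 + 710 - 310 = 0  ✓
  Dividing out (λ - 5): p(λ) = (λ - 5)(λ² - 16λ + 62).
Step 3 — remaining eigenvalues from the quadratic λ² - 16λ + 62 = 0:
  Δ = 16² - 4·62 = 256 - 248 = 8,  λ = (16 ± √8)/2 = (16 ± 2.8284)/2 ≈ 9.4142 or 6.5858.
  Sorted: λ_1 = 9.4142,  λ_2 = 6.5858,  λ_3 = 5  (check: sum = 21 = tr ✓).

Step 4 — unit eigenvector for λ_1 ≈ 9.4142: v spans the null space of (Sigma - λ_1 I), whose rows are
  r_1 = (-0.4142, 0, 1),  r_2 = (0, -4.4142, 0),  r_3 = (1, 0, -2.4142).
  v is orthogonal to every row, so take v ∝ r_1 × r_2 = ((0)·(0) - (1)·(-4.4142), (1)·(0) - (-0.4142)·(0), (-0.4142)·(-4.4142) - (0)·(0)) ≈ (4.4142, 0, 1.8284).
  Let u = (4.4142, 0, 1.8284).
  ||u|| = √((4.4142)² + (0)² + (1.8284)²) = √(22.8284) ≈ 4.7779,  v_1 = u/||u|| ≈ (0.9239, 0, 0.3827) (||v_1|| = 1).

λ_1 = 9.4142,  λ_2 = 6.5858,  λ_3 = 5;  v_1 ≈ (0.9239, 0, 0.3827)
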